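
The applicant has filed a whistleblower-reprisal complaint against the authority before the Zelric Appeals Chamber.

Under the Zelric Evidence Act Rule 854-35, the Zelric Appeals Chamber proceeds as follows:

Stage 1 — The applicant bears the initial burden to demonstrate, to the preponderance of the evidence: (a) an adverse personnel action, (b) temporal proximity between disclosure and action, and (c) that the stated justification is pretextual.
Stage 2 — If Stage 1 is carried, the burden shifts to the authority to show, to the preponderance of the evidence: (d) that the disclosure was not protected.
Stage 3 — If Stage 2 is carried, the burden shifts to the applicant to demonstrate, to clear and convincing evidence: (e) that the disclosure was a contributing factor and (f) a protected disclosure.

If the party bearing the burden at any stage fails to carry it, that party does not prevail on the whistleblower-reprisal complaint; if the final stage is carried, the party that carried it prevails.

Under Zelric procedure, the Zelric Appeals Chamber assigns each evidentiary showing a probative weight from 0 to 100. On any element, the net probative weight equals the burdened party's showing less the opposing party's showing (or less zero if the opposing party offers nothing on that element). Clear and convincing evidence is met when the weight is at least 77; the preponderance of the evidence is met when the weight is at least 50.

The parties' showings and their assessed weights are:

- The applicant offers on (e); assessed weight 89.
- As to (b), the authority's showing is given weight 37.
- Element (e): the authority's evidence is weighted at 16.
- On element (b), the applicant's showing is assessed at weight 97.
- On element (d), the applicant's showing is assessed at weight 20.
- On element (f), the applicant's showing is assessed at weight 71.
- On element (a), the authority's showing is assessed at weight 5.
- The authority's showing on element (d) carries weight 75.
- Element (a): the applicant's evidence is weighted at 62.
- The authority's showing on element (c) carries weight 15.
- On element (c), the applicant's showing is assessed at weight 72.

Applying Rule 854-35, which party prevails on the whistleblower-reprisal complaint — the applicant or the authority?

At Stage 1 the applicant must meet the preponderance of the evidence (weight is at least 50): on (a) the weight is 62 less the opposing 5 gives net 57, ≥ 50, so (a) meets the standard; on (b) the weight is 97 less the opposing 37 gives net 60, ≥ 50, so (b) meets the standard; on (c) the weight is 72 less the opposing 15 gives net 57, which does reach 50, so (c) meets the standard.
  Stage 1 carried; the burden shifts to the authority.
At Stage 2 the authority must meet the preponderance of the evidence (weight is at least 50): on (d) the weight is 75 less the opposing 20 gives net 55, which does reach 50, so (d) meets the standard.
  Stage 2 carried; the burden shifts to the applicant.
At Stage 3 the applicant must meet clear and convincing evidence (weight is at least 77): on (e) the weight is 89 less the opposing 16 gives net 73, < 77, so (e) does not meet the standard; on (f) the weight is 71, which does not reach 77, so (f) does not meet the standard.
  Stage 3 not carried; the applicant fails its burden.
So the authority prevails.

authority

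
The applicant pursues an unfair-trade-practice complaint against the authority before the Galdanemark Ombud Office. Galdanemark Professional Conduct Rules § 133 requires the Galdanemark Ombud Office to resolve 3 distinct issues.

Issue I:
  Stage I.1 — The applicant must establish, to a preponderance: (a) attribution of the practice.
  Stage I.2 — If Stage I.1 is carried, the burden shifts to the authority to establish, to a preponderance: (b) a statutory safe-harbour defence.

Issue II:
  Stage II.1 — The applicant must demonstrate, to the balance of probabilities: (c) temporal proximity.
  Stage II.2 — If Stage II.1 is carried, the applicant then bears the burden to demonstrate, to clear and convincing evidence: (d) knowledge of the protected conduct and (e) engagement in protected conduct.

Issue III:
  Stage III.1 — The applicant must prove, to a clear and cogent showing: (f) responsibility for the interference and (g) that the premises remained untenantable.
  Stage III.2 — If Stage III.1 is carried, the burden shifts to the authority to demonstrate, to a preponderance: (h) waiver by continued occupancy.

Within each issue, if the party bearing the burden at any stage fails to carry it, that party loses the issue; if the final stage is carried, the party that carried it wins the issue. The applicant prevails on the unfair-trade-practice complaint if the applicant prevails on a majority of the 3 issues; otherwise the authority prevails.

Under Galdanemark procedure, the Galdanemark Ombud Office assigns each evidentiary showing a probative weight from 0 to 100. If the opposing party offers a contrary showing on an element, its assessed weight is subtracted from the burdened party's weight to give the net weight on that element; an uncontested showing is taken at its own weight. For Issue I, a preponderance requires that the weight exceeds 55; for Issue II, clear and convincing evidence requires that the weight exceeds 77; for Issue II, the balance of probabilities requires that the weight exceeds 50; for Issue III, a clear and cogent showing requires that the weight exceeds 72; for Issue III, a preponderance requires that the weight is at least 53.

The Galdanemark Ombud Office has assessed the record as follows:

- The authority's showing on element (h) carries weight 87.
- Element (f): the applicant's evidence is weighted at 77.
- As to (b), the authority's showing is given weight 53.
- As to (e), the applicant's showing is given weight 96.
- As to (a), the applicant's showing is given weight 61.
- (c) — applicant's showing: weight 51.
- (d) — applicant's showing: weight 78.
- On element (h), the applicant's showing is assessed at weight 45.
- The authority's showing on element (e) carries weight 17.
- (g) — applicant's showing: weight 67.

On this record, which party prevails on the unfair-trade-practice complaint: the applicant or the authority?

applicant

— Issue I —
At Stage I.1 the applicant must meet a preponderance (weight exceeds 55): on (a) the weight is 61, which does exceed 55, so (a) meets the standard.
  The applicant carries Stage I.1; the authority now bears the burden.
At Stage I.2 the authority must meet a preponderance (weight exceeds 55): on (b) the weight is 53, which does not exceed 55, so (b) does not meet the standard.
  The authority does not carry Stage I.2.
The applicant prevails on this issue.
— Issue II —
Stage II.1 — burden on applicant; standard: the balance of probabilities (weight exceeds 50).
    (c): 51 > 50 [met]
  Stage II.1 is satisfied; the applicant continues to bear the burden.
Stage II.2 — burden on applicant; standard: clear and convincing evidence (weight exceeds 77).
    (d): 78 > 77 [met]
    (e): 96 − 17 = 79 > 77 [met]
  Stage II.2 carried; the final stage is satisfied.
Every stage carried; the applicant prevails on this issue.
— Issue III —
Stage III.1 (applicant, a clear and cogent showing, weight exceeds 72): (f) 77 > 72 — meets; (g) 67 ≤ 72 — fails.
  Not every element is met, so the applicant fails to carry Stage III.1.
The analysis ends at Stage III.1; the authority prevails on this issue.
Per-issue: Issue I → applicant; Issue II → applicant; Issue III → authority. The applicant must prevail on a majority of issues; overall, the applicant prevails.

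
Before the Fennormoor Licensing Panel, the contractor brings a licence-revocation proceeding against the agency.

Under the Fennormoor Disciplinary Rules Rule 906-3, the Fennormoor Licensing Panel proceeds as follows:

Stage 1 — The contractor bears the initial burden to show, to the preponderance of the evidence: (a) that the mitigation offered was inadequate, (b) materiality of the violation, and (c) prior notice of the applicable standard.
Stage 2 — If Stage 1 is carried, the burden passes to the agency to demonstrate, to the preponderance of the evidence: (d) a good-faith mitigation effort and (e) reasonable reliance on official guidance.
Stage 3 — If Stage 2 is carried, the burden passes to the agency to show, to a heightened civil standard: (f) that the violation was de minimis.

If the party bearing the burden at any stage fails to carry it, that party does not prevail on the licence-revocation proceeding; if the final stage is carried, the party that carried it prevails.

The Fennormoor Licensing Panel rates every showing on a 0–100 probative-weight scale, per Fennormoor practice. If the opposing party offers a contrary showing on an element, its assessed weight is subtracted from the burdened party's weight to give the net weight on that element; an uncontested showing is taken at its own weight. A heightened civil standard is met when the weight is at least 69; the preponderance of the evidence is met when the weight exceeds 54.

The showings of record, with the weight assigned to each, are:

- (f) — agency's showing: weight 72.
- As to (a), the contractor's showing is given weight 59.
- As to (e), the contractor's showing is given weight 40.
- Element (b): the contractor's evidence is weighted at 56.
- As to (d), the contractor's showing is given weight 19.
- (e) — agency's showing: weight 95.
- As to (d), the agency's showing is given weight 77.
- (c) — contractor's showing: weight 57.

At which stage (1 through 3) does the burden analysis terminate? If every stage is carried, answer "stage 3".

Stage 1 (contractor, the preponderance of the evidence, weight exceeds 54): (a) 59 > 54 — meets; (b) 56 > 54 — meets; (c) 57 > 54 — meets.
  Stage 1 is satisfied; the onus moves to the agency.
Stage 2 (agency, the preponderance of the evidence, weight exceeds 54): (d) net 77−19=58 > 54 — meets; (e) net 95−40=55 > 54 — meets.
  Stage 2 carried; the burden remains with the agency.
Stage 3 (agency, a heightened civil standard, weight is at least 69): (f) 72 ≥ 69 — meets.
  The agency carries the last stage.
Every stage carried; the agency prevails.

stage 3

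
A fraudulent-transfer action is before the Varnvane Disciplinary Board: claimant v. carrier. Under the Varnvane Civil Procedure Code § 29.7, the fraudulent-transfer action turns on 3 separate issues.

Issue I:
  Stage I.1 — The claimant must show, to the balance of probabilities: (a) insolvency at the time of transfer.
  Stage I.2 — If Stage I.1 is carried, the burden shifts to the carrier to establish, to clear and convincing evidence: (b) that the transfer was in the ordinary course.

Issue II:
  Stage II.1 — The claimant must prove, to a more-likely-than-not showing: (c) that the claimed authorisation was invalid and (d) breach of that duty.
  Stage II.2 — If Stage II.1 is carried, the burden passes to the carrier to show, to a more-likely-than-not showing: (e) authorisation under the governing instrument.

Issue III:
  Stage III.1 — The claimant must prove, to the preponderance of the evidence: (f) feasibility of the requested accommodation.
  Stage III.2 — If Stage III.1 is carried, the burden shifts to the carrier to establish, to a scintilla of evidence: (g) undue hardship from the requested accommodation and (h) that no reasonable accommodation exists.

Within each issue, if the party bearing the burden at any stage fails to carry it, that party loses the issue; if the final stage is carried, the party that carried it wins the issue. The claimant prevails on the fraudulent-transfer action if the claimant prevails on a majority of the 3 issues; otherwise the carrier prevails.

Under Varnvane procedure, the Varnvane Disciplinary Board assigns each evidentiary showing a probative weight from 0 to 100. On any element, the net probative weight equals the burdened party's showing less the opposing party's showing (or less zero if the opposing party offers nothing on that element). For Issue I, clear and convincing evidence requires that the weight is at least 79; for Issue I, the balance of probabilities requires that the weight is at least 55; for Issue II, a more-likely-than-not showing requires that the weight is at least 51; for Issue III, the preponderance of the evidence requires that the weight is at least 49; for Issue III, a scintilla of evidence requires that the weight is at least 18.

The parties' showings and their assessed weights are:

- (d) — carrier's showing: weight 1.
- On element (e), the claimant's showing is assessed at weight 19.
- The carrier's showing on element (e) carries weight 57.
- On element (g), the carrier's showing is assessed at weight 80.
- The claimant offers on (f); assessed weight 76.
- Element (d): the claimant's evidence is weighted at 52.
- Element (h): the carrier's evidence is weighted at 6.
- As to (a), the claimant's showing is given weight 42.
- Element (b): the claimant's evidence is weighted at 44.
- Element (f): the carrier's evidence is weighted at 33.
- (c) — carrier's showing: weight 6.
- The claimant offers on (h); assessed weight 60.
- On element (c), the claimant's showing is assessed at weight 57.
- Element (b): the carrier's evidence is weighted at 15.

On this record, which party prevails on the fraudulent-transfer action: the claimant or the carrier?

carrier

— Issue I —
Stage I.1 — burden on claimant; standard: the balance of probabilities (weight is at least 55).
    (a): 42 < 55 [not met]
  Stage I.1 not carried; the claimant fails its burden.
So the carrier prevails on this issue.
— Issue II —
Stage II.1 (claimant, a more-likely-than-not showing, weight is at least 51): (c) net 57−6=51 ≥ 51 — meets; (d) net 52−1=51 ≥ 51 — meets.
  Stage II.1 is satisfied; the onus moves to the carrier.
Stage II.2 (carrier, a more-likely-than-not showing, weight is at least 51): (e) net 57−19=38 < 51 — fails.
  Stage II.2 not carried; the carrier fails its burden.
The claimant prevails on this issue.
— Issue III —
At Stage III.1 the claimant must meet the preponderance of the evidence (weight is at least 49): on (f) the weight is 76 less the opposing 33 gives net 43, which does not reach 49, so (f) does not meet the standard.
  The claimant does not carry Stage III.1.
The analysis ends at Stage III.1; the carrier prevails on this issue.
Per-issue: Issue I → carrier; Issue II → claimant; Issue III → carrier. The claimant must prevail on a majority of issues; overall, the carrier prevails.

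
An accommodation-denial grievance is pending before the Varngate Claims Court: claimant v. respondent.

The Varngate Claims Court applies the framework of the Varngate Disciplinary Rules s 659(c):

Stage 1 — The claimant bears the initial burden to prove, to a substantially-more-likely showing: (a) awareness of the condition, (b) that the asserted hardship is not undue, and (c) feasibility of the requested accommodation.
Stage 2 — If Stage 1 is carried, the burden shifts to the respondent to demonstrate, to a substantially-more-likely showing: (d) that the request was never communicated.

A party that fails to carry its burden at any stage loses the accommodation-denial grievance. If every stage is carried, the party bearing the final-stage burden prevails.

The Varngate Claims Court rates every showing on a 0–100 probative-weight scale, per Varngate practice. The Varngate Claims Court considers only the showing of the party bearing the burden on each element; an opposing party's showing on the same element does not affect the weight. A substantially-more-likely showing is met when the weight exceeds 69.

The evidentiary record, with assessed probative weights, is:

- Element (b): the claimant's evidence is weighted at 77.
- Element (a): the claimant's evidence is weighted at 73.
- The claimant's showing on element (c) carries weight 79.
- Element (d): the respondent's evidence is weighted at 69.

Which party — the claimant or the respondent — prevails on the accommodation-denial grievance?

At Stage 1 the claimant must meet a substantially-more-likely showing (weight exceeds 69): on (a) the weight is 73, > 69, so (a) meets the standard; on (b) the weight is 77, > 69, so (b) meets the standard; on (c) the weight is 79, which does exceed 69, so (c) meets the standard.
  The claimant carries Stage 1; the respondent now bears the burden.
At Stage 2 the respondent must meet a substantially-more-likely showing (weight exceeds 69): on (d) the weight is 69, which does not exceed 69, so (d) does not meet the standard.
  Stage 2 not carried; the respondent fails its burden.
The analysis ends at Stage 2; the claimant prevails.

claimant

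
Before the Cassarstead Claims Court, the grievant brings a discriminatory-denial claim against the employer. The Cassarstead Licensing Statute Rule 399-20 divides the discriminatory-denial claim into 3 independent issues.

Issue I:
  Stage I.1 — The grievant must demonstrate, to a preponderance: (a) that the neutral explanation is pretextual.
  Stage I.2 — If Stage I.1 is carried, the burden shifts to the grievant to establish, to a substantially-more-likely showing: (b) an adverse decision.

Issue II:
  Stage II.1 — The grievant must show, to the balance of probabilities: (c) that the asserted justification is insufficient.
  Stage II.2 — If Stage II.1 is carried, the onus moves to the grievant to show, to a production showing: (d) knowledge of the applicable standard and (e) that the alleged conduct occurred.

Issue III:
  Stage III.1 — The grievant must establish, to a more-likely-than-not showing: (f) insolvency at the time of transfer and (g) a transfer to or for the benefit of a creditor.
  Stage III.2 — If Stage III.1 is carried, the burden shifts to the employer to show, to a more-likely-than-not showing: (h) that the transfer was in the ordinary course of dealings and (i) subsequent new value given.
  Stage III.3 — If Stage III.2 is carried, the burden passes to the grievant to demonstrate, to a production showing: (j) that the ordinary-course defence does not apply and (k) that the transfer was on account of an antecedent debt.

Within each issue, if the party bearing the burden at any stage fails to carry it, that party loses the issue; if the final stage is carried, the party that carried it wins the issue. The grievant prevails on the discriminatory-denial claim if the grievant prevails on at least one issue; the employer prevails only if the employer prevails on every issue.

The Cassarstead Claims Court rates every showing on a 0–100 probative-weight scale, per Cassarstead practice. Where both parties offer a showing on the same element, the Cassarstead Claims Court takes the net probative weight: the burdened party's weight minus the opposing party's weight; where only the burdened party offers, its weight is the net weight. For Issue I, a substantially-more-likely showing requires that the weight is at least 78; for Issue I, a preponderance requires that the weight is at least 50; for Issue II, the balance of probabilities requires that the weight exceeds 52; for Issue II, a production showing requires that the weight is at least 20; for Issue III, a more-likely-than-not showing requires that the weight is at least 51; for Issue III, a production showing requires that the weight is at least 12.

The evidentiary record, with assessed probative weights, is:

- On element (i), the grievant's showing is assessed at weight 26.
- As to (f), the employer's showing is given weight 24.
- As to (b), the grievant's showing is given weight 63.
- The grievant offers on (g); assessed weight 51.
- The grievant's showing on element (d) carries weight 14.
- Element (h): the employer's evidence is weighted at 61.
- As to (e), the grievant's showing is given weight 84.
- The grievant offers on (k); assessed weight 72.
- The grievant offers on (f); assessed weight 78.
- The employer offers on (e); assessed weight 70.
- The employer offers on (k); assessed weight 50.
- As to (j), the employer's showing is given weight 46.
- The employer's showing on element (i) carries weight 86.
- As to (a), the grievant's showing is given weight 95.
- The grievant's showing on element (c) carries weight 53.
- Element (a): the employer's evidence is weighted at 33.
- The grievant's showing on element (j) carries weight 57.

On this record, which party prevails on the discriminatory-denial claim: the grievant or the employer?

— Issue I —
Stage I.1 — burden on grievant; standard: a preponderance (weight is at least 50).
    (a): 95 − 33 = 62 ≥ 50 [met]
  All elements met. The grievant retains the burden for Stage I.2.
Stage I.2 — burden on grievant; standard: a substantially-more-likely showing (weight is at least 78).
    (b): 63 < 78 [not met]
  Not every element is met, so the grievant fails to carry Stage I.2.
The employer prevails on this issue.
— Issue II —
Stage II.1 — burden on grievant; standard: the balance of probabilities (weight exceeds 52).
    (c): 53 > 52 [met]
  Stage II.1 carried; the burden remains with the grievant.
Stage II.2 — burden on grievant; standard: a production showing (weight is at least 20).
    (d): 14 < 20 [not met]
    (e): 84 − 70 = 14 < 20 [not met]
  Stage II.2 not carried; the grievant fails its burden.
So the employer prevails on this issue.
— Issue III —
At Stage III.1 the grievant must meet a more-likely-than-not showing (weight is at least 51): on (f) the weight is 78 less the opposing 24 gives net 54, ≥ 51, so (f) meets the standard; on (g) the weight is 51, which does reach 51, so (g) meets the standard.
  Stage III.1 carried; the burden shifts to the employer.
At Stage III.2 the employer must meet a more-likely-than-not showing (weight is at least 51): on (h) the weight is 61, ≥ 51, so (h) meets the standard; on (i) the weight is 86 less the opposing 26 gives net 60, which does reach 51, so (i) meets the standard.
  All elements met. The burden passes to the grievant.
At Stage III.3 the grievant must meet a production showing (weight is at least 12): on (j) the weight is 57 less the opposing 46 gives net 11, which does not reach 12, so (j) does not meet the standard; on (k) the weight is 72 less the opposing 50 gives net 22, which does reach 12, so (k) meets the standard.
  The grievant does not carry Stage III.3.
So the employer prevails on this issue.
Per-issue: Issue I → employer; Issue II → employer; Issue III → employer. The grievant must prevail on at least one issue; overall, the employer prevails.

employer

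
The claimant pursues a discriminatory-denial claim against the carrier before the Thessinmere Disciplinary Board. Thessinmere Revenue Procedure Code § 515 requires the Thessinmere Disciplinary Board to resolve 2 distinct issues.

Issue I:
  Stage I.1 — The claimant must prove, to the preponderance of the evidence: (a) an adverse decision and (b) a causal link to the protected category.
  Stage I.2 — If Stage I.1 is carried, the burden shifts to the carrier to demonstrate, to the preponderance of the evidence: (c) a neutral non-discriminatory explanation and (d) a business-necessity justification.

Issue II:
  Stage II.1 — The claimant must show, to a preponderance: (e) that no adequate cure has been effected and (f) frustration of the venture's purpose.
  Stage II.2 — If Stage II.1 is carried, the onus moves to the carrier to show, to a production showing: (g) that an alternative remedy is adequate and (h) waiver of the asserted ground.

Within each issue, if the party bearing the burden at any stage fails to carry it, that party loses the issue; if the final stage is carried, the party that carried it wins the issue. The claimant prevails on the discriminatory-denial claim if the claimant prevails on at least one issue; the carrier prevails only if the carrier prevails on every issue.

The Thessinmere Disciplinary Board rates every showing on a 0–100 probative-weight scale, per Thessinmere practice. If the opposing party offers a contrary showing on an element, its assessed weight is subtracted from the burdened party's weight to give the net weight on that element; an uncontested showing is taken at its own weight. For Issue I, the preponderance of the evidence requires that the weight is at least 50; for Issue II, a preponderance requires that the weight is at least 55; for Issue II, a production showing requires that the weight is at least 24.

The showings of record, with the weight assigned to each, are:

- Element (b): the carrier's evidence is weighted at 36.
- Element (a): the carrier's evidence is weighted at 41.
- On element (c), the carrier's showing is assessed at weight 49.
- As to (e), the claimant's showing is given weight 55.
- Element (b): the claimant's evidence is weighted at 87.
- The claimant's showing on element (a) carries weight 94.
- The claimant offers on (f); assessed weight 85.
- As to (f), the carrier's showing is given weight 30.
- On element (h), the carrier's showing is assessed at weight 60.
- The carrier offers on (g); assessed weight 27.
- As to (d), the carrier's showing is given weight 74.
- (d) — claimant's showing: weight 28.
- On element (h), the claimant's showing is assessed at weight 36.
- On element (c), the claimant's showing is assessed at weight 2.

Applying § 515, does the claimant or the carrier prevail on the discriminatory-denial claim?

— Issue I —
At Stage I.1 the claimant must meet the preponderance of the evidence (weight is at least 50): on (a) the weight is 94 less the opposing 41 gives net 53, ≥ 50, so (a) meets the standard; on (b) the weight is 87 less the opposing 36 gives net 51, ≥ 50, so (b) meets the standard.
  Stage I.1 is satisfied; the onus moves to the carrier.
At Stage I.2 the carrier must meet the preponderance of the evidence (weight is at least 50): on (c) the weight is 49 less the opposing 2 gives net 47, < 50, so (c) does not meet the standard; on (d) the weight is 74 less the opposing 28 gives net 46, which does not reach 50, so (d) does not meet the standard.
  The carrier does not carry Stage I.2.
The claimant prevails on this issue.
— Issue II —
Stage II.1 — burden on claimant; standard: a preponderance (weight is at least 55).
    (e): 55 ≥ 55 [met]
    (f): 85 − 30 = 55 ≥ 55 [met]
  The claimant carries Stage II.1; the carrier now bears the burden.
Stage II.2 — burden on carrier; standard: a production showing (weight is at least 24).
    (g): 27 ≥ 24 [met]
    (h): 60 − 36 = 24 ≥ 24 [met]
  The carrier carries the last stage.
Every stage carried; the carrier prevails on this issue.
Per-issue: Issue I → claimant; Issue II → carrier. The claimant must prevail on at least one issue; overall, the claimant prevails.

claimant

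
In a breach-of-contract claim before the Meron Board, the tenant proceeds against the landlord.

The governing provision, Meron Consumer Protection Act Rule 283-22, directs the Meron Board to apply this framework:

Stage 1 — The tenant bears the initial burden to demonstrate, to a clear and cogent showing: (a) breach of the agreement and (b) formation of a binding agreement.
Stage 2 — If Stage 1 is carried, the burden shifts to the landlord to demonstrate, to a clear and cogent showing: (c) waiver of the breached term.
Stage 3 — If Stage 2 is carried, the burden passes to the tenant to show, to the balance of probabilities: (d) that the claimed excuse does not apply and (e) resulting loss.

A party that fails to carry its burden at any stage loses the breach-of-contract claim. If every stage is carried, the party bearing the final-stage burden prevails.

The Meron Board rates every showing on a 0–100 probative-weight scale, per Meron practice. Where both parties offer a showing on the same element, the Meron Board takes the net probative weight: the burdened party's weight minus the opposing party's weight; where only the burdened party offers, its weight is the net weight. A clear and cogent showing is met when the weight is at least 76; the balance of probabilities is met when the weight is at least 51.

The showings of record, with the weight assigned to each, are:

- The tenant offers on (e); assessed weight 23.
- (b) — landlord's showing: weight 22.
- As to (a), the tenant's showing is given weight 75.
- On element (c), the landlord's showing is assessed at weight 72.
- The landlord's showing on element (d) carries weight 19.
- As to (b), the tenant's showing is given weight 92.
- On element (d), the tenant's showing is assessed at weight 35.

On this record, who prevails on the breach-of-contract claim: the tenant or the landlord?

Stage 1 (tenant, a clear and cogent showing, weight is at least 76): (a) 75 < 76 — fails; (b) net 92−22=70 < 76 — fails.
  Not every element is met, so the tenant fails to carry Stage 1.
So the landlord prevails.

landlord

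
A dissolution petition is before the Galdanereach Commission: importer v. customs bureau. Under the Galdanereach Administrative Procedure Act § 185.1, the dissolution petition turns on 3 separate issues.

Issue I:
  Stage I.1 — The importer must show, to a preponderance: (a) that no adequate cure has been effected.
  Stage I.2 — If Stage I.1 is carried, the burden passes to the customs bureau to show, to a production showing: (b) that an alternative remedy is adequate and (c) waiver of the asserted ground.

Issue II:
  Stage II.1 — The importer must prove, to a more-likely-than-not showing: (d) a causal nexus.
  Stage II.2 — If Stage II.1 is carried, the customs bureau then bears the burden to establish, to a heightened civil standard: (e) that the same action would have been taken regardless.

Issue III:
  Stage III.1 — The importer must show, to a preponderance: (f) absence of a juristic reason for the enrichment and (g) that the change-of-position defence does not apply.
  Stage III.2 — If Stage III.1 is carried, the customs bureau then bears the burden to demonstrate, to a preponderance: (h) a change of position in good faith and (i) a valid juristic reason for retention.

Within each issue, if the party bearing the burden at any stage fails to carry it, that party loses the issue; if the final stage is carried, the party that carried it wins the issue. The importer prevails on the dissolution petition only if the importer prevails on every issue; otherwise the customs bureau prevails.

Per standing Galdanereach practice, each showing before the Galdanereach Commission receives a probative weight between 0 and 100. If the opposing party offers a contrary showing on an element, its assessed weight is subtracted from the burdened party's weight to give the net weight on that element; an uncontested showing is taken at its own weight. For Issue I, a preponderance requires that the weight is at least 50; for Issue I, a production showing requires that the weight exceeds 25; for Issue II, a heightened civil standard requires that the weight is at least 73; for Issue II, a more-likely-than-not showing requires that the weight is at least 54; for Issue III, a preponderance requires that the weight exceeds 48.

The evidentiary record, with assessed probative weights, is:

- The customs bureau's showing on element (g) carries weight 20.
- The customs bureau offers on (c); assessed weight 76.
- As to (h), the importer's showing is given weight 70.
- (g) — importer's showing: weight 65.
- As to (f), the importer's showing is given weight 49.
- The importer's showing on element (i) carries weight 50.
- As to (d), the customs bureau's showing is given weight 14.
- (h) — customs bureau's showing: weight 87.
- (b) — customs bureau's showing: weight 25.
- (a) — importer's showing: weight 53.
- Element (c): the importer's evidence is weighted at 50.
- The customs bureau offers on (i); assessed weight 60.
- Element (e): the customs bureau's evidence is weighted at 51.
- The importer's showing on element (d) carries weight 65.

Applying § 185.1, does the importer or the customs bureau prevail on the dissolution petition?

customs bureau

— Issue I —
Stage I.1 (importer, a preponderance, weight is at least 50): (a) 53 ≥ 50 — meets.
  All elements met. The burden passes to the customs bureau.
Stage I.2 (customs bureau, a production showing, weight exceeds 25): (b) 25 ≤ 25 — fails; (c) net 76−50=26 > 25 — meets.
  Not every element is met, so the customs bureau fails to carry Stage I.2.
The analysis ends at Stage I.2; the importer prevails on this issue.
— Issue II —
Stage II.1 — burden on importer; standard: a more-likely-than-not showing (weight is at least 54).
    (d): 65 − 14 = 51 < 54 [not met]
  Not every element is met, so the importer fails to carry Stage II.1.
The customs bureau prevails on this issue.
— Issue III —
At Stage III.1 the importer must meet a preponderance (weight exceeds 48): on (f) the weight is 49, > 48, so (f) meets the standard; on (g) the weight is 65 less the opposing 20 gives net 45, ≤ 48, so (g) does not meet the standard.
  The importer does not carry Stage III.1.
The customs bureau prevails on this issue.
Per-issue: Issue I → importer; Issue II → customs bureau; Issue III → customs bureau. The importer must prevail on every issue; overall, the customs bureau prevails.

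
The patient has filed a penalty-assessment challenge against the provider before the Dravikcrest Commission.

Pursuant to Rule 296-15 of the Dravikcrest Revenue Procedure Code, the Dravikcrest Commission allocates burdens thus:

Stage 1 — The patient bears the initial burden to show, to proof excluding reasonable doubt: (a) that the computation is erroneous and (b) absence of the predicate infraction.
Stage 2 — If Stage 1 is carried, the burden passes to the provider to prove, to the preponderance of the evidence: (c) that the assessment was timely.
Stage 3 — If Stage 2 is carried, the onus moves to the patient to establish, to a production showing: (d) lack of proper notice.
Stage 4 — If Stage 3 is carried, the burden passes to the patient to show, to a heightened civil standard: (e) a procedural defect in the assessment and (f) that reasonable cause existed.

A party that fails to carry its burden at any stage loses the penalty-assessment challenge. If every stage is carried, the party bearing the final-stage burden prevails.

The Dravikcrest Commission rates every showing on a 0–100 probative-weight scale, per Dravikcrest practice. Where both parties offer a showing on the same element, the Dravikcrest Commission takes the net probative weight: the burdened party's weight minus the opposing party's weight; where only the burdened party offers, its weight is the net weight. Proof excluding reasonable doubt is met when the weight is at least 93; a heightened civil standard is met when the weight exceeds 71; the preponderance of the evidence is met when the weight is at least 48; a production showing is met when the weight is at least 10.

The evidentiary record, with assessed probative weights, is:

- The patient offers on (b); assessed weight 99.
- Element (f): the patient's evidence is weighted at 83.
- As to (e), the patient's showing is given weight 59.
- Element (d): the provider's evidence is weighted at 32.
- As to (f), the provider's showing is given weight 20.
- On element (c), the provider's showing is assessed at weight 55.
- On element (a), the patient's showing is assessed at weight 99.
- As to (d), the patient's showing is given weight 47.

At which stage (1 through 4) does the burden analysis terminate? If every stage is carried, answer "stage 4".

stage 4

Stage 1 (patient, proof excluding reasonable doubt, weight is at least 93): (a) 99 ≥ 93 — meets; (b) 99 ≥ 93 — meets.
  Stage 1 is satisfied; the onus moves to the provider.
Stage 2 (provider, the preponderance of the evidence, weight is at least 48): (c) 55 ≥ 48 — meets.
  Stage 2 carried; the burden shifts to the patient.
Stage 3 (patient, a production showing, weight is at least 10): (d) net 47−32=15 ≥ 10 — meets.
  Stage 3 is satisfied; the patient continues to bear the burden.
Stage 4 (patient, a heightened civil standard, weight exceeds 71): (e) 59 ≤ 71 — fails; (f) net 83−20=63 ≤ 71 — fails.
  Stage 4 not carried; the patient fails its burden.
The provider prevails.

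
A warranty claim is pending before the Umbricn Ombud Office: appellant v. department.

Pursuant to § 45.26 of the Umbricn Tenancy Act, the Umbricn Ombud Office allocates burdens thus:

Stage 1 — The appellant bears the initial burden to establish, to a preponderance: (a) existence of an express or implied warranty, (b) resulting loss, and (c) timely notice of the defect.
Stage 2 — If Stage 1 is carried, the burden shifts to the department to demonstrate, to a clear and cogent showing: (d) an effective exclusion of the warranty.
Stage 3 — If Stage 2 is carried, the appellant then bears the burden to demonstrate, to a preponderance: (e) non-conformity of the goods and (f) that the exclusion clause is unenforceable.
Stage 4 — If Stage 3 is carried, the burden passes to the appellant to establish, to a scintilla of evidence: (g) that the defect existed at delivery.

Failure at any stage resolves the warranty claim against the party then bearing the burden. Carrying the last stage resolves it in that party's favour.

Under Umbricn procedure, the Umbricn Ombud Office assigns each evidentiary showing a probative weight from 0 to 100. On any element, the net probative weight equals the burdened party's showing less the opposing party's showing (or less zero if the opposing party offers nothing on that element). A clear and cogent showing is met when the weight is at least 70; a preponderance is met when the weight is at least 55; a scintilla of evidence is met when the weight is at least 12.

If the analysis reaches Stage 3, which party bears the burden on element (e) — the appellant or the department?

Stage 3's rule assigns the burden to the appellant (to a preponderance).

appellant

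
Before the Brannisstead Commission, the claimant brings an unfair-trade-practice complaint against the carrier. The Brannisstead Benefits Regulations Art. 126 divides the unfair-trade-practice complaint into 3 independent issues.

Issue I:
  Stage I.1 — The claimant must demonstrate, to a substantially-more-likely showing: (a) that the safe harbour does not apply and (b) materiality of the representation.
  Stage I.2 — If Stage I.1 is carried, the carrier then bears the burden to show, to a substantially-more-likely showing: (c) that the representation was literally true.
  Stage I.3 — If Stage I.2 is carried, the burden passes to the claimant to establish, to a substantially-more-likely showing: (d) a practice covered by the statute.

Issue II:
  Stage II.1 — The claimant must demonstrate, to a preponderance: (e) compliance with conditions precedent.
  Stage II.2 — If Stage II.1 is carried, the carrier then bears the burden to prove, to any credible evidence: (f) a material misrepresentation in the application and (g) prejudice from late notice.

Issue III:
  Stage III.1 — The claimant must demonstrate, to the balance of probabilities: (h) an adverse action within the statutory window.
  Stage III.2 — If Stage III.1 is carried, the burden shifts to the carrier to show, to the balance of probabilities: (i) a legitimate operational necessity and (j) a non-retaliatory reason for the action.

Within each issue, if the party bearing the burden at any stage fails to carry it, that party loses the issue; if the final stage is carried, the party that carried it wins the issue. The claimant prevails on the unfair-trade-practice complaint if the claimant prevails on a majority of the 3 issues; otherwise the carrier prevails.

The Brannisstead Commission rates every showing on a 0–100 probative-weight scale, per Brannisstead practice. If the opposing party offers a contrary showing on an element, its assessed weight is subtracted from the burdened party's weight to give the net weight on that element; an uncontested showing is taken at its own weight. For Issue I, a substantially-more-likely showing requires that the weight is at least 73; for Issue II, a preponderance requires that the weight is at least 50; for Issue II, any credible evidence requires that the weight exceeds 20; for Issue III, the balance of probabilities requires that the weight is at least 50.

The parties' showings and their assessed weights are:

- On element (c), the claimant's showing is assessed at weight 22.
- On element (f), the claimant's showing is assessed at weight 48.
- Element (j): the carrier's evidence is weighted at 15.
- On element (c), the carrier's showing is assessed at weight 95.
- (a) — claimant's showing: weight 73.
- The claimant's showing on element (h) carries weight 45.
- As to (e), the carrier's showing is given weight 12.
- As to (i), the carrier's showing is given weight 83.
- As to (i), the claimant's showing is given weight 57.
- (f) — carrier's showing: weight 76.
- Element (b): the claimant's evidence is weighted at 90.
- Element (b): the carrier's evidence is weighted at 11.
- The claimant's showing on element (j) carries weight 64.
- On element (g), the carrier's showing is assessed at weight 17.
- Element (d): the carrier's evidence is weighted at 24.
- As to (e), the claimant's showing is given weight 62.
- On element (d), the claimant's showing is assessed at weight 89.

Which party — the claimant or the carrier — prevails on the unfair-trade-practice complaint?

carrier

— Issue I —
Stage I.1 (claimant, a substantially-more-likely showing, weight is at least 73): (a) 73 ≥ 73 — meets; (b) net 90−11=79 ≥ 73 — meets.
  All elements met. The burden passes to the carrier.
Stage I.2 (carrier, a substantially-more-likely showing, weight is at least 73): (c) net 95−22=73 ≥ 73 — meets.
  Stage I.2 carried; the burden shifts to the claimant.
Stage I.3 (claimant, a substantially-more-likely showing, weight is at least 73): (d) net 89−24=65 < 73 — fails.
  Not every element is met, so the claimant fails to carry Stage I.3.
The carrier prevails on this issue.
— Issue II —
Stage II.1 — burden on claimant; standard: a preponderance (weight is at least 50).
    (e): 62 − 12 = 50 ≥ 50 [met]
  The claimant carries Stage II.1; the carrier now bears the burden.
Stage II.2 — burden on carrier; standard: any credible evidence (weight exceeds 20).
    (f): 76 − 48 = 28 > 20 [met]
    (g): 17 ≤ 20 [not met]
  Stage II.2 not carried; the carrier fails its burden.
The analysis ends at Stage II.2; the claimant prevails on this issue.
— Issue III —
At Stage III.1 the claimant must meet the balance of probabilities (weight is at least 50): on (h) the weight is 45, < 50, so (h) does not meet the standard.
  Stage III.1 not carried; the claimant fails its burden.
The analysis ends at Stage III.1; the carrier prevails on this issue.
Per-issue: Issue I → carrier; Issue II → claimant; Issue III → carrier. The claimant must prevail on a majority of issues; overall, the carrier prevails.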